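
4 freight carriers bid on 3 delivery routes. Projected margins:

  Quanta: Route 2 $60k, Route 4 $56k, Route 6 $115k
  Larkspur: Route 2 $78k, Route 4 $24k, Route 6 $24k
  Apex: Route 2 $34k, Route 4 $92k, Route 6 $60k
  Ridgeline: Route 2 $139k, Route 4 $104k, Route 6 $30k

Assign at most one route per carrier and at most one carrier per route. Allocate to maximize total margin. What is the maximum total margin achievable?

Maximum total: $346k

Optimal: Ridgeline→Route 2 ($139k), Apex→Route 4 ($92k), Quanta→Route 6 ($115k) — total 139+92+115 = $346k.
Row-greedy (each carrier in turn takes its best remaining route) gives $285k, worse by 61.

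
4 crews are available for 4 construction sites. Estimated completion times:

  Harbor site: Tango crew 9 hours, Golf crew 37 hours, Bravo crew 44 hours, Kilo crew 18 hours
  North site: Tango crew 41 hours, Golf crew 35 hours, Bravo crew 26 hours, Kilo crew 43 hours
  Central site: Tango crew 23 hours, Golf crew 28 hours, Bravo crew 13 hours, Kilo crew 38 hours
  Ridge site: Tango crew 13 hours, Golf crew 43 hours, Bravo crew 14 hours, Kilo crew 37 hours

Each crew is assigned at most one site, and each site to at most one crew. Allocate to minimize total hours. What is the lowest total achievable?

Minimum total: 79 hours

This is the linear assignment problem.
Optimal: Tango crew→Ridge site (13 hours), Golf crew→North site (35 hours), Bravo crew→Central site (13 hours), Kilo crew→Harbor site (18 hours) — total 13+35+13+18 = 79 hours.
Column-greedy (each site in turn goes to its cheapest remaining crew) gives 100 hours, worse by 21.
Every other assignment is strictly worse.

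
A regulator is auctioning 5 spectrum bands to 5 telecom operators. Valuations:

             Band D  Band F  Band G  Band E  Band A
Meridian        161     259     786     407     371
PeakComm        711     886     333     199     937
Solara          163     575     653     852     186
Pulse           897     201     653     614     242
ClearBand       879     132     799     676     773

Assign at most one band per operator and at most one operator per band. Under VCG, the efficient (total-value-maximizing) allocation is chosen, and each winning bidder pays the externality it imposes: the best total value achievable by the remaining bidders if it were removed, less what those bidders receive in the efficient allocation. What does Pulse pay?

Efficient allocation: Meridian→Band G ($786M), PeakComm→Band F ($886M), Solara→Band E ($852M), Pulse→Band D ($897M), ClearBand→Band A ($773M); total welfare W = $4194M.
Pulse receives Band D at value $897M, so the others get W − 897 = $3297M.
Without Pulse: best allocation of the remaining 4 bidders over all 5 bands is Meridian→Band G ($786M), PeakComm→Band A ($937M), Solara→Band E ($852M), ClearBand→Band D ($879M), total $3454M.
VCG payment = (others' best without Pulse) − (others' welfare with Pulse) = 3454 − 3297 = $157M.

Pulse pays $157M.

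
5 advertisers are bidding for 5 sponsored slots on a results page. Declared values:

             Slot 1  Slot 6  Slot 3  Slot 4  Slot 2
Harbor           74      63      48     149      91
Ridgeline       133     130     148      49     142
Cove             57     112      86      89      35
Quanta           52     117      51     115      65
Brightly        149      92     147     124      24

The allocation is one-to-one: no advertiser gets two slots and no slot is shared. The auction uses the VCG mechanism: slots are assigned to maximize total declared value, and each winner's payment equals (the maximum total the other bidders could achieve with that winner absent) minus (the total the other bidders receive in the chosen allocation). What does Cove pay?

Efficient allocation: Harbor→Slot 4 ($149), Ridgeline→Slot 2 ($142), Cove→Slot 3 ($86), Quanta→Slot 6 ($117), Brightly→Slot 1 ($149); total welfare W = $643.
Cove receives Slot 3 at value $86, so the others get W − 86 = $557.
Without Cove: best allocation of the remaining 4 bidders over all 5 slots is Harbor→Slot 4 ($149), Ridgeline→Slot 3 ($148), Quanta→Slot 6 ($117), Brightly→Slot 1 ($149), total $563.
VCG payment = (others' best without Cove) − (others' welfare with Cove) = 563 − 557 = $6.

Cove pays $6.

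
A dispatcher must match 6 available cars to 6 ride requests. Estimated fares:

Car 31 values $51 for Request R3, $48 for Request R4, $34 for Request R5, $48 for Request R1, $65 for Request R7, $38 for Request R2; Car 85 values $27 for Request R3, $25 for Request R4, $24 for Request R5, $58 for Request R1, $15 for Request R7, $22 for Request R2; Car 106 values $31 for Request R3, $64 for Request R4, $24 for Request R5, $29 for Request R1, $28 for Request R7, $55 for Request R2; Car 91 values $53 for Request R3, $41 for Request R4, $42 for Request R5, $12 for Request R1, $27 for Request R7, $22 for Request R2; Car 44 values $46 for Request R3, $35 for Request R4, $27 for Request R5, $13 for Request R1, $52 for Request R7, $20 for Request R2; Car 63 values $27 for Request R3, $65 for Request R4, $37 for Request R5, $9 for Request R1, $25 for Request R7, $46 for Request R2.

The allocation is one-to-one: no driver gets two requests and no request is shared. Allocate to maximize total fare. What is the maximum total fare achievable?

Optimal: Car 31→Request R7 ($65), Car 85→Request R1 ($58), Car 106→Request R2 ($55), Car 91→Request R5 ($42), Car 44→Request R3 ($46), Car 63→Request R4 ($65) — total 65+58+55+42+46+65 = $331.
Row-greedy (each driver in turn takes its best remaining request) gives $313, worse by 18.

Maximum total: $331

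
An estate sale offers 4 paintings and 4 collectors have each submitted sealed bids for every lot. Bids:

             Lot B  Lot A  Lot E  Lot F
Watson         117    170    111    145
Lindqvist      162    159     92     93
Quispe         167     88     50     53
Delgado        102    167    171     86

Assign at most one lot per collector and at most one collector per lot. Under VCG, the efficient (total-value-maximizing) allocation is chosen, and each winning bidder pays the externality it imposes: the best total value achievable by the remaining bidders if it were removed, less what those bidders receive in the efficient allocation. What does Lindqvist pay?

Efficient allocation: Watson→Lot F ($145), Lindqvist→Lot A ($159), Quispe→Lot B ($167), Delgado→Lot E ($171); total welfare W = $642.
Lindqvist receives Lot A at value $159, so the others get W − 159 = $483.
Without Lindqvist: best allocation of the remaining 3 bidders over all 4 lots is Watson→Lot A ($170), Quispe→Lot B ($167), Delgado→Lot E ($171), total $508.
VCG payment = (others' best without Lindqvist) − (others' welfare with Lindqvist) = 508 − 483 = $25.

Lindqvist pays $25.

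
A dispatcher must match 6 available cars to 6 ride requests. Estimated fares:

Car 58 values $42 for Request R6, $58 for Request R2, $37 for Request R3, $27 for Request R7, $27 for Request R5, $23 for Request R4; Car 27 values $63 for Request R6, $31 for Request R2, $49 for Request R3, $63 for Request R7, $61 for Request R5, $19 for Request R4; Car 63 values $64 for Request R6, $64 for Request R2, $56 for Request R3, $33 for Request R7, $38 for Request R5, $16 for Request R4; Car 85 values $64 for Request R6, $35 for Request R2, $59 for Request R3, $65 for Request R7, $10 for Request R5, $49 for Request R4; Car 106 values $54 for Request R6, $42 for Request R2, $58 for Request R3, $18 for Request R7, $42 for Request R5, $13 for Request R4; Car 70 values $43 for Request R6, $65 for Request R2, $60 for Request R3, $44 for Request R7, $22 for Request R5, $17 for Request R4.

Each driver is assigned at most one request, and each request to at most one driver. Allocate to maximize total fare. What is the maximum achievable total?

Max total: $336

Optimal: Car 58→Request R2 ($58), Car 27→Request R7 ($63), Car 63→Request R6 ($64), Car 85→Request R4 ($49), Car 106→Request R5 ($42), Car 70→Request R3 ($60) — total 58+63+64+49+42+60 = $336.
Column-greedy (each request in turn goes to its best remaining driver) gives $316, worse by 20.
Checked against all permutations: $336 is optimal.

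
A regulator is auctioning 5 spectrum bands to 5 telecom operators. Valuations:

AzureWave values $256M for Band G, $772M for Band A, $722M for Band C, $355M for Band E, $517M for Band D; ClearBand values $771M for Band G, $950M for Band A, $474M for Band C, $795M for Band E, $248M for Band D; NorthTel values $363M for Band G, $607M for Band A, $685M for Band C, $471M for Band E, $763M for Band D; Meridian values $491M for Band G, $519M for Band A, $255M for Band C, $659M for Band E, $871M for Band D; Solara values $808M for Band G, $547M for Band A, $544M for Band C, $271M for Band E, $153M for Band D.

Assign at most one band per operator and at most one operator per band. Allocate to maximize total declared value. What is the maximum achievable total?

Max total: $3931M

Optimal: AzureWave→Band A ($772M), ClearBand→Band E ($795M), NorthTel→Band C ($685M), Meridian→Band D ($871M), Solara→Band G ($808M) — total 772+795+685+871+808 = $3931M.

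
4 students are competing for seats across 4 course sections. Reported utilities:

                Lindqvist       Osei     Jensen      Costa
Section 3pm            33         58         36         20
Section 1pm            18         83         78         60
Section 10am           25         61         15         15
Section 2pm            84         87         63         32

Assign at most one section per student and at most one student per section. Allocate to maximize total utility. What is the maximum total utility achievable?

Optimal: Lindqvist→Section 2pm (84 points), Osei→Section 10am (61 points), Jensen→Section 1pm (78 points), Costa→Section 3pm (20 points) — total 84+61+78+20 = 243 points.
Row-greedy (each student in turn takes its best remaining section) gives 218 points, worse by 25.

Max total: 243 points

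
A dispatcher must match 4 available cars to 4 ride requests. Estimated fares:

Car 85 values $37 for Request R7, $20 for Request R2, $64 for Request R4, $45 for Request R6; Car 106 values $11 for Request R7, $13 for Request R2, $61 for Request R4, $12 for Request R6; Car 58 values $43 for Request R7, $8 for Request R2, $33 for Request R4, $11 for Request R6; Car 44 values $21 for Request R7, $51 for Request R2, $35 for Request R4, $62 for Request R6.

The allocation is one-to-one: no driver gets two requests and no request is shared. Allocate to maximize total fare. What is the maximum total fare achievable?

Maximum total: $200

Optimal: Car 85→Request R6 ($45), Car 106→Request R4 ($61), Car 58→Request R7 ($43), Car 44→Request R2 ($51) — total 45+61+43+51 = $200.
Row-greedy (each driver in turn takes its best remaining request) gives $182, worse by 18.
Next-best assignment: Car 85→Request R2, Car 106→Request R4, Car 58→Request R7, Car 44→Request R6 = $186.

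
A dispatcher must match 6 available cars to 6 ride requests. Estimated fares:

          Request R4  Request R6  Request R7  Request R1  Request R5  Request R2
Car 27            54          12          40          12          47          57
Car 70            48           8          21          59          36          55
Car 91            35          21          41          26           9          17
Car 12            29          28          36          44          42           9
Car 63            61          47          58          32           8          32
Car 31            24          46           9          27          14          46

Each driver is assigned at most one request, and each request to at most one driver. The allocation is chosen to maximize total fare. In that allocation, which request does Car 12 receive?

Optimal: Car 27→Request R2 ($57), Car 70→Request R1 ($59), Car 91→Request R7 ($41), Car 12→Request R5 ($42), Car 63→Request R4 ($61), Car 31→Request R6 ($46) — total 57+59+41+42+61+46 = $306.
Column-greedy (each request in turn goes to its best remaining driver) gives $263, worse by 43.
Next-best assignment: Car 27→Request R2, Car 70→Request R1, Car 91→Request R4, Car 12→Request R5, Car 63→Request R7, Car 31→Request R6 = $297.
Car 12's own top request is Request R1 ($44), but forcing Car 12→Request R1 and reassigning the rest optimally gives only $294 — worse by 12.

Car 12 receives Request R5.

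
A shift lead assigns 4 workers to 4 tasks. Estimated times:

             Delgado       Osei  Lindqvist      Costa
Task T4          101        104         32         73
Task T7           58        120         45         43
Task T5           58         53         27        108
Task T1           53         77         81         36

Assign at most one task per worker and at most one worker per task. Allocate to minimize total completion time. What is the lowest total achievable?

This is the linear assignment problem.
Optimal: Delgado→Task T7 (58 min), Osei→Task T5 (53 min), Lindqvist→Task T4 (32 min), Costa→Task T1 (36 min) — total 58+53+32+36 = 179 min.
Column-greedy (each task in turn goes to its cheapest remaining worker) gives 181 min, worse by 2.
Checked against all permutations: 179 min is optimal.

Minimum total: 179 min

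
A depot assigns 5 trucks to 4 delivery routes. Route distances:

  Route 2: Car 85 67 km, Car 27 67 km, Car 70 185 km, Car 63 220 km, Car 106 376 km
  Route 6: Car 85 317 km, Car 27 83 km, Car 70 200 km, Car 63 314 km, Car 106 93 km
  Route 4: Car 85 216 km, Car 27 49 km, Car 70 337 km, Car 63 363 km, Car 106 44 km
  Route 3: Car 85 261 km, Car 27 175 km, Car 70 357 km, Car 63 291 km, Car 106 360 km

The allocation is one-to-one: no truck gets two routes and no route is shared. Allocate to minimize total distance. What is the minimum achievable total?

Min total: 485 km

Optimal: Car 85→Route 2 (67 km), Car 27→Route 6 (83 km), Car 106→Route 4 (44 km), Car 63→Route 3 (291 km) — total 67+83+44+291 = 485 km.
Row-greedy (each truck in turn takes its cheapest remaining route) gives 607 km, worse by 122.
Next-best assignment: Car 85→Route 2, Car 70→Route 6, Car 106→Route 4, Car 27→Route 3 = 486 km.
Swapping Car 27↔Car 63 (Car 27→Route 3 175 km, Car 63→Route 6 314 km) adds 115.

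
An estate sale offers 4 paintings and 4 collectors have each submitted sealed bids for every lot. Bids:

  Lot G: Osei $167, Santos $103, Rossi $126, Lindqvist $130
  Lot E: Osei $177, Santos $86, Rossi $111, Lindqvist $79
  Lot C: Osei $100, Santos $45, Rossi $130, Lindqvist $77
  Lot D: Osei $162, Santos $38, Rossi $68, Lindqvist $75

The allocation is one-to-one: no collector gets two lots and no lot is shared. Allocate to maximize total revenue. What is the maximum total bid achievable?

Maximum total: $508

Optimal: Osei→Lot D ($162), Santos→Lot E ($86), Rossi→Lot C ($130), Lindqvist→Lot G ($130) — total 162+86+130+130 = $508.
Next-best assignment: Osei→Lot E, Santos→Lot G, Rossi→Lot C, Lindqvist→Lot D = $485.
Swapping Rossi↔Lindqvist (Rossi→Lot G $126, Lindqvist→Lot C $77) loses 57.
Every other assignment is strictly worse.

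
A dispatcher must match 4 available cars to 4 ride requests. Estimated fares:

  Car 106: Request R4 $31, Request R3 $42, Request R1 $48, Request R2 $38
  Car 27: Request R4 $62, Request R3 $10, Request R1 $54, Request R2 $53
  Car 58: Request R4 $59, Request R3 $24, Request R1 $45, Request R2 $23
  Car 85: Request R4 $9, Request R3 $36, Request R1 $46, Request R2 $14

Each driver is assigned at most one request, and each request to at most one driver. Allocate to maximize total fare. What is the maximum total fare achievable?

Max total: $200

Optimal: Car 106→Request R3 ($42), Car 27→Request R2 ($53), Car 58→Request R4 ($59), Car 85→Request R1 ($46) — total 42+53+59+46 = $200.
Row-greedy (each driver in turn takes its best remaining request) gives $148, worse by 52.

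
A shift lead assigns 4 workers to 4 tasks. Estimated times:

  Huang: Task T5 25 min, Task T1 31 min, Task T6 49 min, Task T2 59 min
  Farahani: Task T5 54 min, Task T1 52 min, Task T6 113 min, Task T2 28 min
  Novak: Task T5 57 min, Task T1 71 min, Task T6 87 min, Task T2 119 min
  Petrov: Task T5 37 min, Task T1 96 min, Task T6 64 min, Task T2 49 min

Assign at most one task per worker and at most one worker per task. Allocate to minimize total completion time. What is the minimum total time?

Minimum total: 180 min

Optimal: Huang→Task T1 (31 min), Farahani→Task T2 (28 min), Novak→Task T5 (57 min), Petrov→Task T6 (64 min) — total 31+28+57+64 = 180 min.
Column-greedy (each task in turn goes to its cheapest remaining worker) gives 260 min, worse by 80.
Swapping Petrov↔Farahani (Petrov→Task T2 49 min, Farahani→Task T6 113 min) adds 70.
Checked against all permutations: 180 min is optimal.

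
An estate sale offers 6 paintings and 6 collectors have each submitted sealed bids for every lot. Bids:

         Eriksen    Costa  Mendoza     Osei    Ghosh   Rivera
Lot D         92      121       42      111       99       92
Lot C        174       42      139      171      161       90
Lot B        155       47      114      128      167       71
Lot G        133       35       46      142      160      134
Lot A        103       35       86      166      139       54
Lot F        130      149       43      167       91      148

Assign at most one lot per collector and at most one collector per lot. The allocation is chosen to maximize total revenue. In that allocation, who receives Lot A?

Osei receives Lot A.

This is the linear assignment problem.
Optimal: Eriksen→Lot B ($155), Costa→Lot D ($121), Mendoza→Lot C ($139), Osei→Lot A ($166), Ghosh→Lot G ($160), Rivera→Lot F ($148) — total 155+121+139+166+160+148 = $889.
Row-greedy (each collector in turn takes its best remaining lot) gives $855, worse by 34.
Next-best assignment: Eriksen→Lot C, Costa→Lot D, Mendoza→Lot B, Osei→Lot A, Ghosh→Lot G, Rivera→Lot F = $883.
Osei's own top lot is Lot C ($171), but forcing Osei→Lot C and reassigning the rest optimally gives only $841 — worse by 48.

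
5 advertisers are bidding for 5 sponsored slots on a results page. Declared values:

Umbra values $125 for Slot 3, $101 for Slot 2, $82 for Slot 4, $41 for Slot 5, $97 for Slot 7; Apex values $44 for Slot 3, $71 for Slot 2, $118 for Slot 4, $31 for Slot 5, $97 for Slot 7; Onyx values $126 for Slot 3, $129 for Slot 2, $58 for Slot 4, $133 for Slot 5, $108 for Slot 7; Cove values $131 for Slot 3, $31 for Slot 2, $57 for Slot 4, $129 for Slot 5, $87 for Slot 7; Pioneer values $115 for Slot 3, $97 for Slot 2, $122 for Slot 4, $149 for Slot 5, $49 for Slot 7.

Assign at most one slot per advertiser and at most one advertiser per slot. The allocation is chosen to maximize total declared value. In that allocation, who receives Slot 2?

Optimal: Umbra→Slot 7 ($97), Apex→Slot 4 ($118), Onyx→Slot 2 ($129), Cove→Slot 3 ($131), Pioneer→Slot 5 ($149) — total 97+118+129+131+149 = $624.
Row-greedy (each advertiser in turn takes its best remaining slot) gives $560, worse by 64.
Swapping Onyx↔Umbra (Onyx→Slot 7 $108, Umbra→Slot 2 $101) loses 17.
No other one-to-one assignment exceeds $624.
Onyx's own top slot is Slot 5 ($133), but forcing Onyx→Slot 5 and reassigning the rest optimally gives only $584 — worse by 40.

Onyx receives Slot 2.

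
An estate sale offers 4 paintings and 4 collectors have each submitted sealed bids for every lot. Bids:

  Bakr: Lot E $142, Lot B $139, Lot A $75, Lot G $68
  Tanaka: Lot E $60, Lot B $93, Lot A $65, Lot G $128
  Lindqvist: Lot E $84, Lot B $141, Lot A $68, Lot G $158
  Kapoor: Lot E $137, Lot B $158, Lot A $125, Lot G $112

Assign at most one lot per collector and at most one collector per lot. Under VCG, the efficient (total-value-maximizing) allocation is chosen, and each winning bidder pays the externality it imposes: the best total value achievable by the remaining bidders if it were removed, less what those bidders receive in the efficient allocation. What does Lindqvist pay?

Efficient allocation: Bakr→Lot E ($142), Tanaka→Lot G ($128), Lindqvist→Lot B ($141), Kapoor→Lot A ($125); total welfare W = $536.
Lindqvist receives Lot B at value $141, so the others get W − 141 = $395.
Without Lindqvist: best allocation of the remaining 3 bidders over all 4 lots is Bakr→Lot E ($142), Tanaka→Lot G ($128), Kapoor→Lot B ($158), total $428.
VCG payment = (others' best without Lindqvist) − (others' welfare with Lindqvist) = 428 − 395 = $33.

Lindqvist pays $33.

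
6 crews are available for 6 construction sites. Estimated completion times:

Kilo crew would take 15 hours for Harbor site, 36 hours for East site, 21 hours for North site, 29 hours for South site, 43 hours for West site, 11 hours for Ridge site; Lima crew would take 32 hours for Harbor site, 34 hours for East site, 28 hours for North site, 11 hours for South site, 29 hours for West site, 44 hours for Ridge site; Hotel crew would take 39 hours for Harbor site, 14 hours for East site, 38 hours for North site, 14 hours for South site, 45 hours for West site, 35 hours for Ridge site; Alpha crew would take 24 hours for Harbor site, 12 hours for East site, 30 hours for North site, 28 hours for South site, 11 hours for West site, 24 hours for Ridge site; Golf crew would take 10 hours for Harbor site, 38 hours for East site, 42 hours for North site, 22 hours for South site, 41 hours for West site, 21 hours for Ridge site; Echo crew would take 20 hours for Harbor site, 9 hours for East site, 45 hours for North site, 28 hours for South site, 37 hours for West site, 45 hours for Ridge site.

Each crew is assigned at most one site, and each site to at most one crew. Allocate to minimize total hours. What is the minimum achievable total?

Min total: 83 hours

This is a one-to-one assignment (minimum-cost bipartite matching).
Optimal: Kilo crew→Ridge site (11 hours), Lima crew→North site (28 hours), Hotel crew→South site (14 hours), Alpha crew→West site (11 hours), Golf crew→Harbor site (10 hours), Echo crew→East site (9 hours) — total 11+28+14+11+10+9 = 83 hours.
Row-greedy (each crew in turn takes its cheapest remaining site) gives 102 hours, worse by 19.
Next-best assignment: Kilo crew→Ridge site, Lima crew→South site, Hotel crew→North site, Alpha crew→West site, Golf crew→Harbor site, Echo crew→East site = 90 hours.
Swapping Kilo crew↔Echo crew (Kilo crew→East site 36 hours, Echo crew→Ridge site 45 hours) adds 61.
No other one-to-one assignment undercuts 83 hours.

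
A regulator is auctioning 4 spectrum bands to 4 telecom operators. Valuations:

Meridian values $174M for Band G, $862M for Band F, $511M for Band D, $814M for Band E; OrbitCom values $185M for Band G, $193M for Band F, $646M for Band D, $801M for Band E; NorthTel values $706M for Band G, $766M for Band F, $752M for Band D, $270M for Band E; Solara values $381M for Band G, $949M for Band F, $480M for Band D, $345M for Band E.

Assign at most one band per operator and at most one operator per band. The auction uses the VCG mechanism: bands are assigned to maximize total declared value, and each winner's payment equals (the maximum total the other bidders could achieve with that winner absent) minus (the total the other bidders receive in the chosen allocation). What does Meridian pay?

Meridian pays $201M.

Efficient allocation: Meridian→Band E ($814M), OrbitCom→Band D ($646M), NorthTel→Band G ($706M), Solara→Band F ($949M); total welfare W = $3115M.
Meridian receives Band E at value $814M, so the others get W − 814 = $2301M.
Without Meridian: best allocation of the remaining 3 bidders over all 4 bands is OrbitCom→Band E ($801M), NorthTel→Band D ($752M), Solara→Band F ($949M), total $2502M.
VCG payment = (others' best without Meridian) − (others' welfare with Meridian) = 2502 − 2301 = $201M.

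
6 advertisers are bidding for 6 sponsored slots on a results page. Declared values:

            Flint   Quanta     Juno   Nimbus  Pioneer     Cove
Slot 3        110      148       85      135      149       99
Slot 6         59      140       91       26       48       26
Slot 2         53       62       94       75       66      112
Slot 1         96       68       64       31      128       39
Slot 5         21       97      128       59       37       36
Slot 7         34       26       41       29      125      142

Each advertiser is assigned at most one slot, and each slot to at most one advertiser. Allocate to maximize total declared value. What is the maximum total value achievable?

Optimal: Flint→Slot 1 ($96), Quanta→Slot 6 ($140), Juno→Slot 5 ($128), Nimbus→Slot 3 ($135), Pioneer→Slot 7 ($125), Cove→Slot 2 ($112) — total 96+140+128+135+125+112 = $736.
Next-best assignment: Flint→Slot 1, Quanta→Slot 6, Juno→Slot 5, Nimbus→Slot 2, Pioneer→Slot 3, Cove→Slot 7 = $730.
Checked against all permutations: $736 is optimal.

Max total: $736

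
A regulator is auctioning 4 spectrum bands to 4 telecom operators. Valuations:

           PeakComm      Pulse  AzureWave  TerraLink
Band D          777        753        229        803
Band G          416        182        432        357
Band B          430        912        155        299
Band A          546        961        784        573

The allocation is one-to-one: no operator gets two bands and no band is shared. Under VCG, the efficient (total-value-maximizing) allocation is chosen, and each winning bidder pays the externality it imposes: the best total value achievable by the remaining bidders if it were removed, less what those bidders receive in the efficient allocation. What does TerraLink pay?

TerraLink pays $361M.

Efficient allocation: PeakComm→Band G ($416M), Pulse→Band B ($912M), AzureWave→Band A ($784M), TerraLink→Band D ($803M); total welfare W = $2915M.
TerraLink receives Band D at value $803M, so the others get W − 803 = $2112M.
Without TerraLink: best allocation of the remaining 3 bidders over all 4 bands is PeakComm→Band D ($777M), Pulse→Band B ($912M), AzureWave→Band A ($784M), total $2473M.
VCG payment = (others' best without TerraLink) − (others' welfare with TerraLink) = 2473 − 2112 = $361M.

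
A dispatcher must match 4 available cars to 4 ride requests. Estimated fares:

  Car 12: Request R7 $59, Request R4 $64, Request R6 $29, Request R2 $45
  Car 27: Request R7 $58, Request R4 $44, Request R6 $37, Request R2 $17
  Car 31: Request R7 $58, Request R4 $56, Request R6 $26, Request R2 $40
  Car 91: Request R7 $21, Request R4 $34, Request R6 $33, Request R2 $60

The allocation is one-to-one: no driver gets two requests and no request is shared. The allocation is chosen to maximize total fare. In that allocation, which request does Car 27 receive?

Car 27 receives Request R6.

Treat this as an assignment problem: match each driver to one request.
Optimal: Car 12→Request R4 ($64), Car 27→Request R6 ($37), Car 31→Request R7 ($58), Car 91→Request R2 ($60) — total 64+37+58+60 = $219.
Row-greedy (each driver in turn takes its best remaining request) gives $195, worse by 24.
Swapping Car 12↔Car 31 (Car 12→Request R7 $59, Car 31→Request R4 $56) loses 7.
Every other assignment is strictly worse.
Car 27's own top request is Request R7 ($58), but forcing Car 27→Request R7 and reassigning the rest optimally gives only $208 — worse by 11.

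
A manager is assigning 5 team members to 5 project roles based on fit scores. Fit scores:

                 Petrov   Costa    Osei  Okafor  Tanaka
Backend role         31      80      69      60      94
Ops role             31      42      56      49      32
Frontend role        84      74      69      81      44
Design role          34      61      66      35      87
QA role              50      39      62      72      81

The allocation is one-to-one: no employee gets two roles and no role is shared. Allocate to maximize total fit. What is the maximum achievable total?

Maximum total: 379 pts

This is a one-to-one assignment (maximum-weight bipartite matching).
Optimal: Petrov→Frontend role (84 pts), Costa→Backend role (80 pts), Osei→Ops role (56 pts), Okafor→QA role (72 pts), Tanaka→Design role (87 pts) — total 84+80+56+72+87 = 379 pts.
Row-greedy (each employee in turn takes its best remaining role) gives 334 pts, worse by 45.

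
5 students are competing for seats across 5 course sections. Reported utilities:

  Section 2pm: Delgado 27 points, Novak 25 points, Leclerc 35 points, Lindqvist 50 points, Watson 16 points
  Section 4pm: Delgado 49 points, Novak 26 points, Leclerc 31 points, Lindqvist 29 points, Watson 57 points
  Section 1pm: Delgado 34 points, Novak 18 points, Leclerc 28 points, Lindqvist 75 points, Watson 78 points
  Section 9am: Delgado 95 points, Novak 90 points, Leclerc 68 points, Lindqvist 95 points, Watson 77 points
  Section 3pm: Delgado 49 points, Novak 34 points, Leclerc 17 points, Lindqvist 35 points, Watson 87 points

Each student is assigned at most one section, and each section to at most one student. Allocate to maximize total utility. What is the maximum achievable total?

Maximum total: 336 points

Treat this as an assignment problem: match each student to one section.
Optimal: Delgado→Section 4pm (49 points), Novak→Section 9am (90 points), Leclerc→Section 2pm (35 points), Lindqvist→Section 1pm (75 points), Watson→Section 3pm (87 points) — total 49+90+35+75+87 = 336 points.
Row-greedy (each student in turn takes its best remaining section) gives 296 points, worse by 40.
Next-best assignment: Delgado→Section 9am, Novak→Section 4pm, Leclerc→Section 2pm, Lindqvist→Section 1pm, Watson→Section 3pm = 318 points.
Swapping Novak↔Leclerc (Novak→Section 2pm 25 points, Leclerc→Section 9am 68 points) loses 32.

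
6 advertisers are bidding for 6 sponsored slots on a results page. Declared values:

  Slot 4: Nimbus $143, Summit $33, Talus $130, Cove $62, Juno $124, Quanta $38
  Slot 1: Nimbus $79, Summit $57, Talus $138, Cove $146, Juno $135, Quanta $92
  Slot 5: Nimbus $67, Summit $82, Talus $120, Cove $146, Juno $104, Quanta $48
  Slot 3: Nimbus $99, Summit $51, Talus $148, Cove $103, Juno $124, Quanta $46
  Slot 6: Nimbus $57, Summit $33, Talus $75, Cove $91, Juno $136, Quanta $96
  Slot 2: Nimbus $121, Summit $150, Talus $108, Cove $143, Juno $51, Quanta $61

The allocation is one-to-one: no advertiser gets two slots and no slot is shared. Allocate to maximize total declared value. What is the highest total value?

Optimal: Nimbus→Slot 4 ($143), Summit→Slot 2 ($150), Talus→Slot 3 ($148), Cove→Slot 5 ($146), Juno→Slot 1 ($135), Quanta→Slot 6 ($96) — total 143+150+148+146+135+96 = $818.
Column-greedy (each slot in turn goes to its best remaining advertiser) gives $779, worse by 39.
Every other assignment is strictly worse.

Max total: $818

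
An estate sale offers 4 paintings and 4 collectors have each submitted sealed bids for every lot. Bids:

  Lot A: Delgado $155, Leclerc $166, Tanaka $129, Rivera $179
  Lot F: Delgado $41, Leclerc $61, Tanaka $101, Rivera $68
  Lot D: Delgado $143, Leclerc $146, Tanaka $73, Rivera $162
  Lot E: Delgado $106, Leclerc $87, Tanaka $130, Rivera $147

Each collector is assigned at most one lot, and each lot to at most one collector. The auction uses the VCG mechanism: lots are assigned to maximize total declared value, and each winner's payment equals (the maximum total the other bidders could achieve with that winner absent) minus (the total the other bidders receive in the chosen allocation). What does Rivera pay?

Rivera pays $29.

Efficient allocation: Delgado→Lot D ($143), Leclerc→Lot A ($166), Tanaka→Lot F ($101), Rivera→Lot E ($147); total welfare W = $557.
Rivera receives Lot E at value $147, so the others get W − 147 = $410.
Without Rivera: best allocation of the remaining 3 bidders over all 4 lots is Delgado→Lot D ($143), Leclerc→Lot A ($166), Tanaka→Lot E ($130), total $439.
VCG payment = (others' best without Rivera) − (others' welfare with Rivera) = 439 − 410 = $29.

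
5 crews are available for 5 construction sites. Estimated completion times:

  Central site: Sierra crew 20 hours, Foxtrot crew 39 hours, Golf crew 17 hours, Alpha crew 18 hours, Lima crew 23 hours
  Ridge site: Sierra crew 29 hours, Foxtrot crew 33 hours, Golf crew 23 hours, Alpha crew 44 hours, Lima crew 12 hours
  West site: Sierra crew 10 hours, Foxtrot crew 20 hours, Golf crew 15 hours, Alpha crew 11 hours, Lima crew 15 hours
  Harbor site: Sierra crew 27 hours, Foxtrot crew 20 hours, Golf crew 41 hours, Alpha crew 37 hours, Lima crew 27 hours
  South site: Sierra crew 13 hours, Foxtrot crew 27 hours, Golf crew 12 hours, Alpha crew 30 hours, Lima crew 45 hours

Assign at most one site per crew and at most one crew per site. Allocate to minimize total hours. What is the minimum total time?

Min total: 72 hours

Optimal: Sierra crew→West site (10 hours), Foxtrot crew→Harbor site (20 hours), Golf crew→South site (12 hours), Alpha crew→Central site (18 hours), Lima crew→Ridge site (12 hours) — total 10+20+12+18+12 = 72 hours.
Column-greedy (each site in turn goes to its cheapest remaining crew) gives 89 hours, worse by 17.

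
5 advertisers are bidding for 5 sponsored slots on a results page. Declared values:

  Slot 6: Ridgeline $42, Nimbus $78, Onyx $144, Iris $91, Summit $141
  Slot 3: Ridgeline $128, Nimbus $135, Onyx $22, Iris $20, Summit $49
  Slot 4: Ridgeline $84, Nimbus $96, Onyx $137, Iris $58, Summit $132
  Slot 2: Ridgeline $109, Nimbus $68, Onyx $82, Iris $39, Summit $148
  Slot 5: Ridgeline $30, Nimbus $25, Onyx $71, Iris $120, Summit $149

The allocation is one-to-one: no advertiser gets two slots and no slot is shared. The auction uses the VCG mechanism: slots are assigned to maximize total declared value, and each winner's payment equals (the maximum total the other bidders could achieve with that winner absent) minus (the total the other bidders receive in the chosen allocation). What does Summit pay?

Efficient allocation: Ridgeline→Slot 2 ($109), Nimbus→Slot 3 ($135), Onyx→Slot 4 ($137), Iris→Slot 5 ($120), Summit→Slot 6 ($141); total welfare W = $642.
Summit receives Slot 6 at value $141, so the others get W − 141 = $501.
Without Summit: best allocation of the remaining 4 bidders over all 5 slots is Ridgeline→Slot 2 ($109), Nimbus→Slot 3 ($135), Onyx→Slot 6 ($144), Iris→Slot 5 ($120), total $508.
VCG payment = (others' best without Summit) − (others' welfare with Summit) = 508 − 501 = $7.

Summit pays $7.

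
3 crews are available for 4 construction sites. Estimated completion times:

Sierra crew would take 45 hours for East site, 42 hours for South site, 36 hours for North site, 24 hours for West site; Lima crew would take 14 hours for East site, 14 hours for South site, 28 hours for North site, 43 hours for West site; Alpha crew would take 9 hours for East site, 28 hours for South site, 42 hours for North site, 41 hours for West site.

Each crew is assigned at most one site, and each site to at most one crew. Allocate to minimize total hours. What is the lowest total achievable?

This is the linear assignment problem.
Optimal: Sierra crew→West site (24 hours), Lima crew→South site (14 hours), Alpha crew→East site (9 hours) — total 24+14+9 = 47 hours.
Row-greedy (each crew in turn takes its cheapest remaining site) gives 66 hours, worse by 19.
Every other assignment is strictly worse.

Min total: 47 hours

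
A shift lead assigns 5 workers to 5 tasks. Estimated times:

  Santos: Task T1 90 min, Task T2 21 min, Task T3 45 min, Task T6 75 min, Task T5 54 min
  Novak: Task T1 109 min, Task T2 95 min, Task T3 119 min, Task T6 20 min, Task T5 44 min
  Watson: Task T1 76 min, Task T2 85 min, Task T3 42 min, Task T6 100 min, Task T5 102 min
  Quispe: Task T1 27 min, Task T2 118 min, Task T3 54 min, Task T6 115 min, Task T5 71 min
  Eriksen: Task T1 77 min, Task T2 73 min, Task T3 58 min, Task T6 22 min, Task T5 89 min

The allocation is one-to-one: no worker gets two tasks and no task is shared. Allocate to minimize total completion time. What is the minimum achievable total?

Minimum total: 156 min

Optimal: Santos→Task T2 (21 min), Novak→Task T5 (44 min), Watson→Task T3 (42 min), Quispe→Task T1 (27 min), Eriksen→Task T6 (22 min) — total 21+44+42+27+22 = 156 min.
Column-greedy (each task in turn goes to its cheapest remaining worker) gives 199 min, worse by 43.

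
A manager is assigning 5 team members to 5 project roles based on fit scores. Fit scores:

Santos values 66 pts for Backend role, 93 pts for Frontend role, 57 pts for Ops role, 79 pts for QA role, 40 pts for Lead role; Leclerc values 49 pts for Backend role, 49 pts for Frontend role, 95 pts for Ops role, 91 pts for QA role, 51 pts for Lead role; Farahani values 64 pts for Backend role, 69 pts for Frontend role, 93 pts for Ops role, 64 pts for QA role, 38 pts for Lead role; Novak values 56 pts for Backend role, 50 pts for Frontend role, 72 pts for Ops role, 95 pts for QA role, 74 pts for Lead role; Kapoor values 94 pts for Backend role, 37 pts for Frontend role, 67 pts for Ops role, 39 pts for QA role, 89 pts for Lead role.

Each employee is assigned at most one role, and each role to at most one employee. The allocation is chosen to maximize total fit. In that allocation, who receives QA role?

Leclerc receives QA role.

Optimal: Santos→Frontend role (93 pts), Leclerc→QA role (91 pts), Farahani→Ops role (93 pts), Novak→Lead role (74 pts), Kapoor→Backend role (94 pts) — total 93+91+93+74+94 = 445 pts.
Max-entry greedy (repeatedly take the single best remaining cell) gives 415 pts, worse by 30.
Leclerc's own top role is Ops role (95 pts), but forcing Leclerc→Ops role and reassigning the rest optimally gives only 436 pts — worse by 9.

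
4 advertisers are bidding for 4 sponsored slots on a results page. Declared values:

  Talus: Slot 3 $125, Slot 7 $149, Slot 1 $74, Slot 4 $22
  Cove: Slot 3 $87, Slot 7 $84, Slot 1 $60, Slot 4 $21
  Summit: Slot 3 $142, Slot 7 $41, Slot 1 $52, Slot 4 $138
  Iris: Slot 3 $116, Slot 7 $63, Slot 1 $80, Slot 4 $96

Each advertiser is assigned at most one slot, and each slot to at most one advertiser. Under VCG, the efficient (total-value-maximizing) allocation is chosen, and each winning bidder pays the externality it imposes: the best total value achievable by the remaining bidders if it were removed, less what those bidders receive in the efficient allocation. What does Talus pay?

Talus pays $24.

Efficient allocation: Talus→Slot 7 ($149), Cove→Slot 1 ($60), Summit→Slot 4 ($138), Iris→Slot 3 ($116); total welfare W = $463.
Talus receives Slot 7 at value $149, so the others get W − 149 = $314.
Without Talus: best allocation of the remaining 3 bidders over all 4 slots is Cove→Slot 7 ($84), Summit→Slot 4 ($138), Iris→Slot 3 ($116), total $338.
VCG payment = (others' best without Talus) − (others' welfare with Talus) = 338 − 314 = $24.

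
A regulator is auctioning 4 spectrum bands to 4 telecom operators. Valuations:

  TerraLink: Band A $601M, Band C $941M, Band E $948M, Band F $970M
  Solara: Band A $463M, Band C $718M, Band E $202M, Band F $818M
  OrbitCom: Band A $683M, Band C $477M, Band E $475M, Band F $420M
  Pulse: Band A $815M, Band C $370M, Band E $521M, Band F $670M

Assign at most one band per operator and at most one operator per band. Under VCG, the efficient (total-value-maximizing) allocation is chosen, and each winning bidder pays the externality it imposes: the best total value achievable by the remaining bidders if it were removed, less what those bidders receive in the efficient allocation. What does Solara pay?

Efficient allocation: TerraLink→Band E ($948M), Solara→Band F ($818M), OrbitCom→Band C ($477M), Pulse→Band A ($815M); total welfare W = $3058M.
Solara receives Band F at value $818M, so the others get W − 818 = $2240M.
Without Solara: best allocation of the remaining 3 bidders over all 4 bands is TerraLink→Band E ($948M), OrbitCom→Band A ($683M), Pulse→Band F ($670M), total $2301M.
VCG payment = (others' best without Solara) − (others' welfare with Solara) = 2301 − 2240 = $61M.

Solara pays $61M.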